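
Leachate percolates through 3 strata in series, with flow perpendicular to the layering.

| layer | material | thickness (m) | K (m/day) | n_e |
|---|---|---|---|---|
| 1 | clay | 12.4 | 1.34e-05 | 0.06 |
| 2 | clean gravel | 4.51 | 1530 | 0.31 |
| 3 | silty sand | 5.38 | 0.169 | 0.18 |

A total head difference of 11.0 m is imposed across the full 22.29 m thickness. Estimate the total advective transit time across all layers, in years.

With flow normal to the layers, continuity requires the same specific discharge q through every layer.
Σ(b_i/K_i) = 12.4/1.34e-05 + 4.51/1530 + 5.38/0.169 = 9.254e+05 d.
q = Δh / Σ(b_i/K_i) = 11.0 / 9.254e+05 = 1.189e-05 m/day.
In each layer the seepage velocity is v_i = q/n_i, so the layer transit time is t_i = b_i·n_i / q:
  layer 1 (clay): t_1 = 12.4 × 0.06 / 1.189e-05 = 62591 d
  layer 2 (clean gravel): t_2 = 4.51 × 0.31 / 1.189e-05 = 1.176e+05 d
  layer 3 (silty sand): t_3 = 5.38 × 0.18 / 1.189e-05 = 81469 d
Total t = Σ t_i = 2.617e+05 days = 716.4 years.

716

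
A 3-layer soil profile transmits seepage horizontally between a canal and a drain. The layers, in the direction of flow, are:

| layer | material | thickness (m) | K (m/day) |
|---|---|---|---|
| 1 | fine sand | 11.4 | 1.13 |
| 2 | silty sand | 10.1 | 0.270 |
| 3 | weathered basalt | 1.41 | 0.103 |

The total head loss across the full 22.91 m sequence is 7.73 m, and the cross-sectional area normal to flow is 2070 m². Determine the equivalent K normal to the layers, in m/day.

0.374

Flow is perpendicular to layering, so the layers act in series and the equivalent K is the thickness-weighted harmonic mean.
Total thickness L = 11.4 + 10.1 + 1.41 = 22.91 m.
Σ(b_i/K_i) = 11.4/1.13 + 10.1/0.270 + 1.41/0.103 = 61.19 d.
K_eq = L / Σ(b_i/K_i) = 22.91 / 61.19 = 0.3744 m/day.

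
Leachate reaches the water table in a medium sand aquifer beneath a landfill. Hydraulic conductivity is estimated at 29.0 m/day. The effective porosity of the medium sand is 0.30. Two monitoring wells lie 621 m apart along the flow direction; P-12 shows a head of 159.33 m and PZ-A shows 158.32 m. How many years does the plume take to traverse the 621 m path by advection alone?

Hydraulic gradient i = (159.33 − 158.32) / 621 = 1.01 / 621 = 0.001626.
Darcy flux q = K · i = 29.00 × 0.001626 = 0.04717 m/day.
Seepage velocity v = q / n_e = 0.04717 / 0.30 = 0.1572 m/day.
Travel time t = L / v = 621 / 0.1572 = 3950 days = 10.81 years.

10.8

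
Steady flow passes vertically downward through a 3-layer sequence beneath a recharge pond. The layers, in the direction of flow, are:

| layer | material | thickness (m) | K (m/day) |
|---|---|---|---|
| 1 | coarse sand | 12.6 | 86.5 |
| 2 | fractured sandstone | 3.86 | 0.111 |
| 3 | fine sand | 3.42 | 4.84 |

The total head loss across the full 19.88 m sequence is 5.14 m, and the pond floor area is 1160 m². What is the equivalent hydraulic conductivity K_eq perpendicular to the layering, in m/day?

Flow is perpendicular to layering, so the layers act in series and the equivalent K is the thickness-weighted harmonic mean.
Total thickness L = 12.6 + 3.86 + 3.42 = 19.88 m.
Σ(b_i/K_i) = 12.6/86.5 + 3.86/0.111 + 3.42/4.84 = 35.63 d.
K_eq = L / Σ(b_i/K_i) = 19.88 / 35.63 = 0.5580 m/day.

0.558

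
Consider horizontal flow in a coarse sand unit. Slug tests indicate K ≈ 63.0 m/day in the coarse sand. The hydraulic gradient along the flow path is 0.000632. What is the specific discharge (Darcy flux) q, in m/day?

Hydraulic gradient i = 0.000632.
Specific discharge q = K · i = 63.00 × 0.0006320 = 0.03982 m/day.

0.0398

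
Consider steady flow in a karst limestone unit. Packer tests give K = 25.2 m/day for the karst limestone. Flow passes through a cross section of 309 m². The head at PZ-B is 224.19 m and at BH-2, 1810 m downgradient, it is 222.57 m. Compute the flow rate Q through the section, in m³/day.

Hydraulic gradient i = (224.19 − 222.57) / 1810 = 1.62 / 1810 = 0.0008950.
Darcy's law: Q = K · A · i = 25.20 × 309.0 × 0.0008950 = 6.969 m³/day.

6.97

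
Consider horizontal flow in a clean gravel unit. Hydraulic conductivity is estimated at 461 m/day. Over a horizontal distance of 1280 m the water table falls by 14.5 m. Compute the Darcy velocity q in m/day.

Hydraulic gradient i = Δh / L = 14.5 / 1280 = 0.01133.
Specific discharge q = K · i = 461.0 × 0.01133 = 5.222 m/day.

5.22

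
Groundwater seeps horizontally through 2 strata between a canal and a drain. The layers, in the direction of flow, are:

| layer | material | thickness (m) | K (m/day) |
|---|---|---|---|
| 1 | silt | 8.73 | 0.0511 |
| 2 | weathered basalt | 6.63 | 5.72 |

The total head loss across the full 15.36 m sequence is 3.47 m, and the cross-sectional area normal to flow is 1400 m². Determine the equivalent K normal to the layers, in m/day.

0.0893

Flow is perpendicular to layering, so the layers act in series and the equivalent K is the thickness-weighted harmonic mean.
Total thickness L = 8.73 + 6.63 = 15.36 m.
Σ(b_i/K_i) = 8.73/0.0511 + 6.63/5.72 = 172.0 d.
K_eq = L / Σ(b_i/K_i) = 15.36 / 172.0 = 0.08930 m/day.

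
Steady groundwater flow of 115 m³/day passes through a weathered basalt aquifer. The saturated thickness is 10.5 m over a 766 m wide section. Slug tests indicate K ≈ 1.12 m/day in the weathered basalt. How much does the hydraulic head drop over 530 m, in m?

6.77

Cross-sectional area A = 766 × 10.5 = 8043 m².
From Q = K·A·i, i = Q / (K·A) = 115 / (1.120 × 8043) = 0.01277.
Head loss Δh = i · L = 0.01277 × 530 = 6.766 m.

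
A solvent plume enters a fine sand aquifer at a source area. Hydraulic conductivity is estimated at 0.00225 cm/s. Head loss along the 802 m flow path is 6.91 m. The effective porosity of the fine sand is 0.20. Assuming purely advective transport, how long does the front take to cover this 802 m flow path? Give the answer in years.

Convert K: 0.00225 cm/s × 864 = 1.944 m/day.
Hydraulic gradient i = Δh / L = 6.91 / 802 = 0.008616.
Darcy flux q = K · i = 1.944 × 0.008616 = 0.01675 m/day.
Seepage velocity v = q / n_e = 0.01675 / 0.20 = 0.08375 m/day.
Travel time t = L / v = 802 / 0.08375 = 9576 days = 26.22 years.

26.2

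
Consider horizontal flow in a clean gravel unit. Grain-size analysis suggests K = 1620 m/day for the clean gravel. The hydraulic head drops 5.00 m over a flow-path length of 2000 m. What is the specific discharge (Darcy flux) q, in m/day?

Hydraulic gradient i = Δh / L = 5.00 / 2000 = 0.002500.
Specific discharge q = K · i = 1620 × 0.002500 = 4.050 m/day.

4.05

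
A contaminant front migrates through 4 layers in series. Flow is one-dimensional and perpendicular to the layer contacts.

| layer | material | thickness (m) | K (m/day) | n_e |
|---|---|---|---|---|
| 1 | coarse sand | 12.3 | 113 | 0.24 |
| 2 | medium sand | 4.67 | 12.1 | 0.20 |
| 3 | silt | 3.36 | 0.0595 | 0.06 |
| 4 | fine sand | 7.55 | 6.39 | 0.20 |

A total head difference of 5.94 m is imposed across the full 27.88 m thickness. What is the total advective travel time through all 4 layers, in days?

54.8

With flow normal to the layers, continuity requires the same specific discharge q through every layer.
Σ(b_i/K_i) = 12.3/113 + 4.67/12.1 + 3.36/0.0595 + 7.55/6.39 = 58.15 d.
q = Δh / Σ(b_i/K_i) = 5.94 / 58.15 = 0.1022 m/day.
In each layer the seepage velocity is v_i = q/n_i, so the layer transit time is t_i = b_i·n_i / q:
  layer 1 (coarse sand): t_1 = 12.3 × 0.24 / 0.1022 = 28.90 d
  layer 2 (medium sand): t_2 = 4.67 × 0.20 / 0.1022 = 9.143 d
  layer 3 (silt): t_3 = 3.36 × 0.06 / 0.1022 = 1.973 d
  layer 4 (fine sand): t_4 = 7.55 × 0.20 / 0.1022 = 14.78 d
Total t = Σ t_i = 54.80 days.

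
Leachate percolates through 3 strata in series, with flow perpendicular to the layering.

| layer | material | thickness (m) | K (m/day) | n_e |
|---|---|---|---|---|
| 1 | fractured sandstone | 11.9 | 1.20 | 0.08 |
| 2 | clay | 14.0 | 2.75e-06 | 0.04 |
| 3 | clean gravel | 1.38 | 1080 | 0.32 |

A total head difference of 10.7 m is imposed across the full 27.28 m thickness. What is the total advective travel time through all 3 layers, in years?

2540

With flow normal to the layers, continuity requires the same specific discharge q through every layer.
Σ(b_i/K_i) = 11.9/1.20 + 14.0/2.75e-06 + 1.38/1080 = 5.091e+06 d.
q = Δh / Σ(b_i/K_i) = 10.7 / 5.091e+06 = 2.102e-06 m/day.
In each layer the seepage velocity is v_i = q/n_i, so the layer transit time is t_i = b_i·n_i / q:
  layer 1 (fractured sandstone): t_1 = 11.9 × 0.08 / 2.102e-06 = 4.529e+05 d
  layer 2 (clay): t_2 = 14.0 × 0.04 / 2.102e-06 = 2.664e+05 d
  layer 3 (clean gravel): t_3 = 1.38 × 0.32 / 2.102e-06 = 2.101e+05 d
Total t = Σ t_i = 9.295e+05 days = 2545 years.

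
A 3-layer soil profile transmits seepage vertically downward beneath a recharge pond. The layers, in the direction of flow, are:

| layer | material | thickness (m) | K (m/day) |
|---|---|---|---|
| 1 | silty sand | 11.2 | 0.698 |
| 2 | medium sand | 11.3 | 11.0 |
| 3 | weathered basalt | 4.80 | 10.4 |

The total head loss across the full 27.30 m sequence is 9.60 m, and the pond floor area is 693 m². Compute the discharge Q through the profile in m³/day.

Flow is perpendicular to layering, so the layers act in series and the equivalent K is the thickness-weighted harmonic mean.
Total thickness L = 11.2 + 11.3 + 4.80 = 27.30 m.
Σ(b_i/K_i) = 11.2/0.698 + 11.3/11.0 + 4.80/10.4 = 17.53 d.
K_eq = L / Σ(b_i/K_i) = 27.30 / 17.53 = 1.557 m/day.
Q = K_eq · A · (Δh/L) = 1.557 × 693 × (9.60/27.30) = 379.4 m³/day.

379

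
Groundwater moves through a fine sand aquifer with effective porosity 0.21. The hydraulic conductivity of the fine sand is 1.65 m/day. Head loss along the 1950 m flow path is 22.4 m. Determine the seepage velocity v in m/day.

0.0903

Hydraulic gradient i = Δh / L = 22.4 / 1950 = 0.01149.
Darcy flux q = K · i = 1.650 × 0.01149 = 0.01895 m/day.
Seepage velocity v = q / n_e = 0.01895 / 0.21 = 0.09026 m/day.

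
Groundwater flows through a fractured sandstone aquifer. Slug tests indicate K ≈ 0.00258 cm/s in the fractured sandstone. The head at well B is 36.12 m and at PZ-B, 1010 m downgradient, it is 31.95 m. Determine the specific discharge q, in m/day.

Convert K: 0.00258 cm/s × 864 = 2.229 m/day.
Hydraulic gradient i = (36.12 − 31.95) / 1010 = 4.17 / 1010 = 0.004129.
Specific discharge q = K · i = 2.229 × 0.004129 = 0.009203 m/day.

0.00920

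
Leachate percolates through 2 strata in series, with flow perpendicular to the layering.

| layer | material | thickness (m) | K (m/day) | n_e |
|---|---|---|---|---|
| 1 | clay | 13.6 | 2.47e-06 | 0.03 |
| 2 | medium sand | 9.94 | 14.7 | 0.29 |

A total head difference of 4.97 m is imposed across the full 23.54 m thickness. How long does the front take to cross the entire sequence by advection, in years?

9980

With flow normal to the layers, continuity requires the same specific discharge q through every layer.
Σ(b_i/K_i) = 13.6/2.47e-06 + 9.94/14.7 = 5.506e+06 d.
q = Δh / Σ(b_i/K_i) = 4.97 / 5.506e+06 = 9.026e-07 m/day.
In each layer the seepage velocity is v_i = q/n_i, so the layer transit time is t_i = b_i·n_i / q:
  layer 1 (clay): t_1 = 13.6 × 0.03 / 9.026e-07 = 4.520e+05 d
  layer 2 (medium sand): t_2 = 9.94 × 0.29 / 9.026e-07 = 3.194e+06 d
Total t = Σ t_i = 3.646e+06 days = 9981 years.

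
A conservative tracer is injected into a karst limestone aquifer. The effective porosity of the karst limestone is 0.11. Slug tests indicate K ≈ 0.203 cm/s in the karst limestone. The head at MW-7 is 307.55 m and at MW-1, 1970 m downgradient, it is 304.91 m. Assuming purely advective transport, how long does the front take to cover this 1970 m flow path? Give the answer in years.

Convert K: 0.203 cm/s × 864 = 175.4 m/day.
Hydraulic gradient i = (307.55 − 304.91) / 1970 = 2.64 / 1970 = 0.001340.
Darcy flux q = K · i = 175.4 × 0.001340 = 0.2350 m/day.
Seepage velocity v = q / n_e = 0.2350 / 0.11 = 2.137 m/day.
Travel time t = L / v = 1970 / 2.137 = 922.0 days = 2.524 years.

2.52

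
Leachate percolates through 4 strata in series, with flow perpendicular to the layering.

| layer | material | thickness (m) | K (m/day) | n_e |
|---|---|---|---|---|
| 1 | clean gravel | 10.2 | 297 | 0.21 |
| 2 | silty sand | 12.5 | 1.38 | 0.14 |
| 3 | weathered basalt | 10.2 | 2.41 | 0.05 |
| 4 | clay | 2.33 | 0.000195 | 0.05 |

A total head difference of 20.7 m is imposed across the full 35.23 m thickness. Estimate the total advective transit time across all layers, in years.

With flow normal to the layers, continuity requires the same specific discharge q through every layer.
Σ(b_i/K_i) = 10.2/297 + 12.5/1.38 + 10.2/2.41 + 2.33/0.000195 = 11962 d.
q = Δh / Σ(b_i/K_i) = 20.7 / 11962 = 0.001730 m/day.
In each layer the seepage velocity is v_i = q/n_i, so the layer transit time is t_i = b_i·n_i / q:
  layer 1 (clean gravel): t_1 = 10.2 × 0.21 / 0.001730 = 1238 d
  layer 2 (silty sand): t_2 = 12.5 × 0.14 / 0.001730 = 1011 d
  layer 3 (weathered basalt): t_3 = 10.2 × 0.05 / 0.001730 = 294.7 d
  layer 4 (clay): t_4 = 2.33 × 0.05 / 0.001730 = 67.32 d
Total t = Σ t_i = 2611 days = 7.149 years.

7.15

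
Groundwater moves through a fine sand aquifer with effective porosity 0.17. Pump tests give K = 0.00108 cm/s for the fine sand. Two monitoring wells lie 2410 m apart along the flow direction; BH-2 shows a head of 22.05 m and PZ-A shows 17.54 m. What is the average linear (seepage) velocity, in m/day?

Convert K: 0.00108 cm/s × 864 = 0.9331 m/day.
Hydraulic gradient i = (22.05 − 17.54) / 2410 = 4.51 / 2410 = 0.001871.
Darcy flux q = K · i = 0.9331 × 0.001871 = 0.001746 m/day.
Seepage velocity v = q / n_e = 0.001746 / 0.17 = 0.01027 m/day.

0.0103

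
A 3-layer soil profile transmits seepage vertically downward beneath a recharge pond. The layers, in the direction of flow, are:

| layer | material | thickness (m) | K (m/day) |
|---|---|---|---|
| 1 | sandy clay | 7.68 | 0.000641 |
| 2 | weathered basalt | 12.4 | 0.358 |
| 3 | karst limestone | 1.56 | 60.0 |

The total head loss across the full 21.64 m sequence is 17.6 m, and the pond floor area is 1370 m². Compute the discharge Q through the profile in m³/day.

2.01

Flow is perpendicular to layering, so the layers act in series and the equivalent K is the thickness-weighted harmonic mean.
Total thickness L = 7.68 + 12.4 + 1.56 = 21.64 m.
Σ(b_i/K_i) = 7.68/0.000641 + 12.4/0.358 + 1.56/60.0 = 12016 d.
K_eq = L / Σ(b_i/K_i) = 21.64 / 12016 = 0.001801 m/day.
Q = K_eq · A · (Δh/L) = 0.001801 × 1370 × (17.6/21.64) = 2.007 m³/day.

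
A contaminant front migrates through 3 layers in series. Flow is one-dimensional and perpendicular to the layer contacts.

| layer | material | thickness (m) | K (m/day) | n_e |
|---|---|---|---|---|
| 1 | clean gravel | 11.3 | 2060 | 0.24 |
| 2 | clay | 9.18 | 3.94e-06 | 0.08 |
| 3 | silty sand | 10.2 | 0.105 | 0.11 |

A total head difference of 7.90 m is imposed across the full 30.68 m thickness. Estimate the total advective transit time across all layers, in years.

With flow normal to the layers, continuity requires the same specific discharge q through every layer.
Σ(b_i/K_i) = 11.3/2060 + 9.18/3.94e-06 + 10.2/0.105 = 2.330e+06 d.
q = Δh / Σ(b_i/K_i) = 7.90 / 2.330e+06 = 3.390e-06 m/day.
In each layer the seepage velocity is v_i = q/n_i, so the layer transit time is t_i = b_i·n_i / q:
  layer 1 (clean gravel): t_1 = 11.3 × 0.24 / 3.390e-06 = 7.999e+05 d
  layer 2 (clay): t_2 = 9.18 × 0.08 / 3.390e-06 = 2.166e+05 d
  layer 3 (silty sand): t_3 = 10.2 × 0.11 / 3.390e-06 = 3.309e+05 d
Total t = Σ t_i = 1.347e+06 days = 3689 years.

3690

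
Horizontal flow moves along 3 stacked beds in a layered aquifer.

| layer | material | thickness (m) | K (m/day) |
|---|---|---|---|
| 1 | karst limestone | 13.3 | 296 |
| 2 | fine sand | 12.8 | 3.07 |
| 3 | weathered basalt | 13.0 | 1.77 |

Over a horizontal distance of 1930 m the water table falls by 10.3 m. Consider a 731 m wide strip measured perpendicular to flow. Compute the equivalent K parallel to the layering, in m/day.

Flow is parallel to layering, so each bed carries its own Darcy discharge and the transmissivities add.
Σ(K_i·b_i) = 296×13.3 + 3.07×12.8 + 1.77×13.0 = 3999 m²/day.
Total thickness b = 39.10 m, so K_eq = Σ(K_i·b_i)/b = 102.3 m/day.

102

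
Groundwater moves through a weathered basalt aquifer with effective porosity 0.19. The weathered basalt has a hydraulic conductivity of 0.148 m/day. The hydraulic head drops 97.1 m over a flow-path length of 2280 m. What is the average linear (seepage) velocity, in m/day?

Hydraulic gradient i = Δh / L = 97.1 / 2280 = 0.04259.
Darcy flux q = K · i = 0.1480 × 0.04259 = 0.006303 m/day.
Seepage velocity v = q / n_e = 0.006303 / 0.19 = 0.03317 m/day.

0.0332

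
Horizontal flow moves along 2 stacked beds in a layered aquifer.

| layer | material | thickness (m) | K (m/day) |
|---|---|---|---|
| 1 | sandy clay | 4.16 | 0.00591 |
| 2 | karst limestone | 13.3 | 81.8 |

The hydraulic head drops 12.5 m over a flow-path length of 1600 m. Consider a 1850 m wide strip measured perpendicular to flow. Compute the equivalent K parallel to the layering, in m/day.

Flow is parallel to layering, so each bed carries its own Darcy discharge and the transmissivities add.
Σ(K_i·b_i) = 0.00591×4.16 + 81.8×13.3 = 1088 m²/day.
Total thickness b = 17.46 m, so K_eq = Σ(K_i·b_i)/b = 62.31 m/day.

62.3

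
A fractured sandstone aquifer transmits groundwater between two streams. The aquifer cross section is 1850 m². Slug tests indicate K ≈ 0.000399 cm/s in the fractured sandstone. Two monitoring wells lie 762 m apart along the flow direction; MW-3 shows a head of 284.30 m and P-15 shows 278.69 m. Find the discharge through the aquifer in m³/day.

Convert K: 0.000399 cm/s × 864 = 0.3447 m/day.
Hydraulic gradient i = (284.30 − 278.69) / 762 = 5.61 / 762 = 0.007362.
Darcy's law: Q = K · A · i = 0.3447 × 1850 × 0.007362 = 4.695 m³/day.

4.70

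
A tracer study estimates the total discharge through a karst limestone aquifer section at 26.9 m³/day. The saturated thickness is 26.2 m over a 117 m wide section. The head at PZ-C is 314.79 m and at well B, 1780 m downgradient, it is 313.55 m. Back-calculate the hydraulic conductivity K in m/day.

Cross-sectional area A = 117 × 26.2 = 3065 m².
Hydraulic gradient i = (314.79 − 313.55) / 1780 = 1.24 / 1780 = 0.0006966.
From Q = K·A·i, K = Q / (A·i) = 26.9 / (3065 × 0.0006966) = 12.60 m/day.

12.6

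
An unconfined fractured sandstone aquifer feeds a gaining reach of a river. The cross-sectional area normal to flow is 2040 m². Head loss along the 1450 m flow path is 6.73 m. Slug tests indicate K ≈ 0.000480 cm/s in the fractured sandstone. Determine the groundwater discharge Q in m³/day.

Convert K: 0.000480 cm/s × 864 = 0.4147 m/day.
Hydraulic gradient i = Δh / L = 6.73 / 1450 = 0.004641.
Darcy's law: Q = K · A · i = 0.4147 × 2040 × 0.004641 = 3.927 m³/day.

3.93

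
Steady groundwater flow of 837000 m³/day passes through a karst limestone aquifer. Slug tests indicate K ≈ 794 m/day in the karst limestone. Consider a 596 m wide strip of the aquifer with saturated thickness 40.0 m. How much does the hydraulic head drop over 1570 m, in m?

Cross-sectional area A = 596 × 40.0 = 23840 m².
From Q = K·A·i, i = Q / (K·A) = 837000 / (794.0 × 23840) = 0.04422.
Head loss Δh = i · L = 0.04422 × 1570 = 69.42 m.

69.4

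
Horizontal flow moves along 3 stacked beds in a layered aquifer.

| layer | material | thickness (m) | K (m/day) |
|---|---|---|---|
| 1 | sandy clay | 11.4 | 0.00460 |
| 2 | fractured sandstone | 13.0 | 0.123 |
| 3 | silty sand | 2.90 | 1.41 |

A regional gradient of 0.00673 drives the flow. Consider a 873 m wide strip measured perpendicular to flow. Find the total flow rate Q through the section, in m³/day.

Flow is parallel to layering, so each bed carries its own Darcy discharge and the transmissivities add.
Σ(K_i·b_i) = 0.00460×11.4 + 0.123×13.0 + 1.41×2.90 = 5.740 m²/day.
Hydraulic gradient i = 0.00673.
Q = Σ(K_i·b_i) · W · i = 5.740 × 873 × 0.006730 = 33.73 m³/day.

33.7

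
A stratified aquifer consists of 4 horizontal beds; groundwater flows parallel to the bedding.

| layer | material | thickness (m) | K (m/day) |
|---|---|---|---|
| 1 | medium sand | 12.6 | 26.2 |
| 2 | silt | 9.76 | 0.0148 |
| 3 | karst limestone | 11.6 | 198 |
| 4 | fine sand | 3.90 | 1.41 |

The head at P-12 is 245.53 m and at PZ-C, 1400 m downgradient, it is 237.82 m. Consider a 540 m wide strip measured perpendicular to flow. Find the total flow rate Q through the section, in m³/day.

Flow is parallel to layering, so each bed carries its own Darcy discharge and the transmissivities add.
Σ(K_i·b_i) = 26.2×12.6 + 0.0148×9.76 + 198×11.6 + 1.41×3.90 = 2633 m²/day.
Hydraulic gradient i = (245.53 − 237.82) / 1400 = 7.71 / 1400 = 0.005507.
Q = Σ(K_i·b_i) · W · i = 2633 × 540 × 0.005507 = 7829 m³/day.

7830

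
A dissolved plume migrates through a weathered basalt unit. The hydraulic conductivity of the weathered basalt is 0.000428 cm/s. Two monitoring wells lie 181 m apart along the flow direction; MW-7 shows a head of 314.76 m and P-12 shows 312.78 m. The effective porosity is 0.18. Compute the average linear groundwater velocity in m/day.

Convert K: 0.000428 cm/s × 864 = 0.3698 m/day.
Hydraulic gradient i = (314.76 − 312.78) / 181 = 1.98 / 181 = 0.01094.
Darcy flux q = K · i = 0.3698 × 0.01094 = 0.004045 m/day.
Seepage velocity v = q / n_e = 0.004045 / 0.18 = 0.02247 m/day.

0.0225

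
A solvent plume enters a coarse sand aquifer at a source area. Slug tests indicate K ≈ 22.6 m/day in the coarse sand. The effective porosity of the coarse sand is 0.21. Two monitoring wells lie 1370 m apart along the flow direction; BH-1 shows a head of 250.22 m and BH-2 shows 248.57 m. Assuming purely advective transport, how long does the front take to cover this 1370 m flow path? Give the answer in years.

Hydraulic gradient i = (250.22 − 248.57) / 1370 = 1.65 / 1370 = 0.001204.
Darcy flux q = K · i = 22.60 × 0.001204 = 0.02722 m/day.
Seepage velocity v = q / n_e = 0.02722 / 0.21 = 0.1296 m/day.
Travel time t = L / v = 1370 / 0.1296 = 10570 days = 28.94 years.

28.9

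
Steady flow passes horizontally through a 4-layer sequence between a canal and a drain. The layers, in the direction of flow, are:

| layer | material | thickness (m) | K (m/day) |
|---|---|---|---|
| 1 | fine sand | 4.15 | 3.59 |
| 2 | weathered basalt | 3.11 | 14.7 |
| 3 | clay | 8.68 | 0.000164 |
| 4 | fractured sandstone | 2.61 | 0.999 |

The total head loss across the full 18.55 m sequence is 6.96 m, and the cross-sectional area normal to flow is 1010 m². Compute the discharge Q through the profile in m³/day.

Flow is perpendicular to layering, so the layers act in series and the equivalent K is the thickness-weighted harmonic mean.
Total thickness L = 4.15 + 3.11 + 8.68 + 2.61 = 18.55 m.
Σ(b_i/K_i) = 4.15/3.59 + 3.11/14.7 + 8.68/0.000164 + 2.61/0.999 = 52931 d.
K_eq = L / Σ(b_i/K_i) = 18.55 / 52931 = 0.0003505 m/day.
Q = K_eq · A · (Δh/L) = 0.0003505 × 1010 × (6.96/18.55) = 0.1328 m³/day.

0.133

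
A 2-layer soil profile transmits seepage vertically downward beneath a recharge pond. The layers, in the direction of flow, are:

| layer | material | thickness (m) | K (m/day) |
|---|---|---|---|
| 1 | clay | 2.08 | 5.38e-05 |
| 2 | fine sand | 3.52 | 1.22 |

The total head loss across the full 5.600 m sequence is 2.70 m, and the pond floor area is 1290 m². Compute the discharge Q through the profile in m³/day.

0.0901

Flow is perpendicular to layering, so the layers act in series and the equivalent K is the thickness-weighted harmonic mean.
Total thickness L = 2.08 + 3.52 = 5.600 m.
Σ(b_i/K_i) = 2.08/5.38e-05 + 3.52/1.22 = 38665 d.
K_eq = L / Σ(b_i/K_i) = 5.600 / 38665 = 0.0001448 m/day.
Q = K_eq · A · (Δh/L) = 0.0001448 × 1290 × (2.70/5.600) = 0.09008 m³/day.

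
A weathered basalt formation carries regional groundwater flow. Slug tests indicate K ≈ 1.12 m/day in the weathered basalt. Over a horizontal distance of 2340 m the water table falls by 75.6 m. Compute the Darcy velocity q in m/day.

Hydraulic gradient i = Δh / L = 75.6 / 2340 = 0.03231.
Specific discharge q = K · i = 1.120 × 0.03231 = 0.03618 m/day.

0.0362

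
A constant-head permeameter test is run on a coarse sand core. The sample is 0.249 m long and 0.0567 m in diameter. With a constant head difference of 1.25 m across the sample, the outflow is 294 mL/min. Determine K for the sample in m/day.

33.4

Cross-sectional area A = π·(d/2)² = π × (0.0567/2)² = 0.002525 m².
Convert discharge: 294 mL/min = 4.900e-06 m³/s.
Darcy's law rearranged: K = Q·L / (A·Δh) = 4.900e-06 × 0.249 / (0.002525 × 1.25) = 0.0003866 m/s = 33.40 m/day.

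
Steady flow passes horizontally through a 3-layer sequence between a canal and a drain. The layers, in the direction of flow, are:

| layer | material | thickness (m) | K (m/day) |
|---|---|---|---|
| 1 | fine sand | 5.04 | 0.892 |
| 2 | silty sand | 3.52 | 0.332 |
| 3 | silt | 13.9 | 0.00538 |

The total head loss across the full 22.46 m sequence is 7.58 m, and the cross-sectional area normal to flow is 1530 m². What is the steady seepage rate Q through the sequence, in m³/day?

4.46

Flow is perpendicular to layering, so the layers act in series and the equivalent K is the thickness-weighted harmonic mean.
Total thickness L = 5.04 + 3.52 + 13.9 = 22.46 m.
Σ(b_i/K_i) = 5.04/0.892 + 3.52/0.332 + 13.9/0.00538 = 2600 d.
K_eq = L / Σ(b_i/K_i) = 22.46 / 2600 = 0.008639 m/day.
Q = K_eq · A · (Δh/L) = 0.008639 × 1530 × (7.58/22.46) = 4.461 m³/day.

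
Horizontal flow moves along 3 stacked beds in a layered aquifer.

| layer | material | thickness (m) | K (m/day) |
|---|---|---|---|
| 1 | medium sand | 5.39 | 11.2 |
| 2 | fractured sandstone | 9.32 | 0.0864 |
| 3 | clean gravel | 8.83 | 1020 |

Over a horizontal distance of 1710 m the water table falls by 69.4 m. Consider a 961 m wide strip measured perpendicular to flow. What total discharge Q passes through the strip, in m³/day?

Flow is parallel to layering, so each bed carries its own Darcy discharge and the transmissivities add.
Σ(K_i·b_i) = 11.2×5.39 + 0.0864×9.32 + 1020×8.83 = 9068 m²/day.
Hydraulic gradient i = Δh / L = 69.4 / 1710 = 0.04058.
Q = Σ(K_i·b_i) · W · i = 9068 × 961 × 0.04058 = 3.537e+05 m³/day.

354000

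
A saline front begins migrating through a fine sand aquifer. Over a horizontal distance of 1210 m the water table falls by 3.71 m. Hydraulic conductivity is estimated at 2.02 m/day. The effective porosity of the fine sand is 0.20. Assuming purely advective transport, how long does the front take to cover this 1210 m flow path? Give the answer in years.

Hydraulic gradient i = Δh / L = 3.71 / 1210 = 0.003066.
Darcy flux q = K · i = 2.020 × 0.003066 = 0.006194 m/day.
Seepage velocity v = q / n_e = 0.006194 / 0.20 = 0.03097 m/day.
Travel time t = L / v = 1210 / 0.03097 = 39073 days = 107.0 years.

107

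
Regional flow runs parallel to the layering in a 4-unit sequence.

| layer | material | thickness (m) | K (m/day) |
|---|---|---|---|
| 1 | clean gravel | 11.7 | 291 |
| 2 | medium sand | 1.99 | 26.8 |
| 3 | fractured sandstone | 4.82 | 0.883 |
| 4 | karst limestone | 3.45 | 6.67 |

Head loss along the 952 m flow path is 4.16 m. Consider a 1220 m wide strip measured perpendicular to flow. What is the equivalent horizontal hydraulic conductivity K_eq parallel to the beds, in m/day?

159

Flow is parallel to layering, so each bed carries its own Darcy discharge and the transmissivities add.
Σ(K_i·b_i) = 291×11.7 + 26.8×1.99 + 0.883×4.82 + 6.67×3.45 = 3485 m²/day.
Total thickness b = 21.96 m, so K_eq = Σ(K_i·b_i)/b = 158.7 m/day.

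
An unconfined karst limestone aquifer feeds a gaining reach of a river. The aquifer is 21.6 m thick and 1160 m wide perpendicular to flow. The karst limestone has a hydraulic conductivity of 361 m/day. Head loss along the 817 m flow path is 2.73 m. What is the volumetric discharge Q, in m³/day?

Cross-sectional area A = 1160 × 21.6 = 25056 m².
Hydraulic gradient i = Δh / L = 2.73 / 817 = 0.003341.
Darcy's law: Q = K · A · i = 361.0 × 25056 × 0.003341 = 30225 m³/day.

30200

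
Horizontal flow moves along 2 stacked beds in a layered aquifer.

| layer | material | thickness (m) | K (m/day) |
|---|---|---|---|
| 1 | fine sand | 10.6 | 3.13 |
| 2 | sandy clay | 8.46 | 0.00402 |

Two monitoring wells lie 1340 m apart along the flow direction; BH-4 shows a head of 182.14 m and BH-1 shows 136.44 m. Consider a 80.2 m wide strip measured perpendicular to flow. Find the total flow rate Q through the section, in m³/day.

90.8

Flow is parallel to layering, so each bed carries its own Darcy discharge and the transmissivities add.
Σ(K_i·b_i) = 3.13×10.6 + 0.00402×8.46 = 33.21 m²/day.
Hydraulic gradient i = (182.14 − 136.44) / 1340 = 45.7 / 1340 = 0.03410.
Q = Σ(K_i·b_i) · W · i = 33.21 × 80.2 × 0.03410 = 90.84 m³/day.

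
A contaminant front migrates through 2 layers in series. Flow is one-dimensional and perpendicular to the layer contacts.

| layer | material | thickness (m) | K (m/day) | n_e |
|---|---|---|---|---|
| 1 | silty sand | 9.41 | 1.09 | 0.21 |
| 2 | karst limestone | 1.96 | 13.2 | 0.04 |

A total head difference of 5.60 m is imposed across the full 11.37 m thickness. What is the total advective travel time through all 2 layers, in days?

3.22

With flow normal to the layers, continuity requires the same specific discharge q through every layer.
Σ(b_i/K_i) = 9.41/1.09 + 1.96/13.2 = 8.782 d.
q = Δh / Σ(b_i/K_i) = 5.60 / 8.782 = 0.6377 m/day.
In each layer the seepage velocity is v_i = q/n_i, so the layer transit time is t_i = b_i·n_i / q:
  layer 1 (silty sand): t_1 = 9.41 × 0.21 / 0.6377 = 3.099 d
  layer 2 (karst limestone): t_2 = 1.96 × 0.04 / 0.6377 = 0.1229 d
Total t = Σ t_i = 3.222 days.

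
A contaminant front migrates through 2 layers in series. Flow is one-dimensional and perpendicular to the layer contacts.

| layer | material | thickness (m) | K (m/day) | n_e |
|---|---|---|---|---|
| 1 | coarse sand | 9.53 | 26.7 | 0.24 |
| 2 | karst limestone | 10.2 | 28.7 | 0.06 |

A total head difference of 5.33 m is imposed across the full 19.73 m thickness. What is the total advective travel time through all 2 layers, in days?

0.387

With flow normal to the layers, continuity requires the same specific discharge q through every layer.
Σ(b_i/K_i) = 9.53/26.7 + 10.2/28.7 = 0.7123 d.
q = Δh / Σ(b_i/K_i) = 5.33 / 0.7123 = 7.482 m/day.
In each layer the seepage velocity is v_i = q/n_i, so the layer transit time is t_i = b_i·n_i / q:
  layer 1 (coarse sand): t_1 = 9.53 × 0.24 / 7.482 = 0.3057 d
  layer 2 (karst limestone): t_2 = 10.2 × 0.06 / 7.482 = 0.08179 d
Total t = Σ t_i = 0.3875 days.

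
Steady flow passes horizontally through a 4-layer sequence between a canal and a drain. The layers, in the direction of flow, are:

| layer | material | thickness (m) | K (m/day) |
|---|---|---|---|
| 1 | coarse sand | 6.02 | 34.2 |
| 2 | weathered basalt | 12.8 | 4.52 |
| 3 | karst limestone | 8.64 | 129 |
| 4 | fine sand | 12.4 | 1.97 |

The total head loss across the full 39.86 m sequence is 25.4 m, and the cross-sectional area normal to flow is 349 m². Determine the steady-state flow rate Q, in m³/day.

Flow is perpendicular to layering, so the layers act in series and the equivalent K is the thickness-weighted harmonic mean.
Total thickness L = 6.02 + 12.8 + 8.64 + 12.4 = 39.86 m.
Σ(b_i/K_i) = 6.02/34.2 + 12.8/4.52 + 8.64/129 + 12.4/1.97 = 9.369 d.
K_eq = L / Σ(b_i/K_i) = 39.86 / 9.369 = 4.254 m/day.
Q = K_eq · A · (Δh/L) = 4.254 × 349 × (25.4/39.86) = 946.1 m³/day.

946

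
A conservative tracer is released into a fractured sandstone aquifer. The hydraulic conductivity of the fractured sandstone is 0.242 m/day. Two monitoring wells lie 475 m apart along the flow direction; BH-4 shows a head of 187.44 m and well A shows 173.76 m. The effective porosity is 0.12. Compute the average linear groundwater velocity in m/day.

0.0581

Hydraulic gradient i = (187.44 − 173.76) / 475 = 13.68 / 475 = 0.02880.
Darcy flux q = K · i = 0.2420 × 0.02880 = 0.006970 m/day.
Seepage velocity v = q / n_e = 0.006970 / 0.12 = 0.05808 m/day.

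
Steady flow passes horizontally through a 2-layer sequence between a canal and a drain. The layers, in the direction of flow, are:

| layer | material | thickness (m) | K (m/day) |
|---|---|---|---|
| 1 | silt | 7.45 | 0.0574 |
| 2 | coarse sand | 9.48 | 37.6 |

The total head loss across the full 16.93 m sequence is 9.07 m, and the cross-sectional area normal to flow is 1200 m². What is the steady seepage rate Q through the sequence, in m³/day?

Flow is perpendicular to layering, so the layers act in series and the equivalent K is the thickness-weighted harmonic mean.
Total thickness L = 7.45 + 9.48 = 16.93 m.
Σ(b_i/K_i) = 7.45/0.0574 + 9.48/37.6 = 130.0 d.
K_eq = L / Σ(b_i/K_i) = 16.93 / 130.0 = 0.1302 m/day.
Q = K_eq · A · (Δh/L) = 0.1302 × 1200 × (9.07/16.93) = 83.70 m³/day.

83.7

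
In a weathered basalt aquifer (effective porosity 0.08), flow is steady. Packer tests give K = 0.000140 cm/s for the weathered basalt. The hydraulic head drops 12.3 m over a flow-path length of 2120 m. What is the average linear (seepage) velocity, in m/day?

Convert K: 0.000140 cm/s × 864 = 0.1210 m/day.
Hydraulic gradient i = Δh / L = 12.3 / 2120 = 0.005802.
Darcy flux q = K · i = 0.1210 × 0.005802 = 0.0007018 m/day.
Seepage velocity v = q / n_e = 0.0007018 / 0.08 = 0.008772 m/day.

0.00877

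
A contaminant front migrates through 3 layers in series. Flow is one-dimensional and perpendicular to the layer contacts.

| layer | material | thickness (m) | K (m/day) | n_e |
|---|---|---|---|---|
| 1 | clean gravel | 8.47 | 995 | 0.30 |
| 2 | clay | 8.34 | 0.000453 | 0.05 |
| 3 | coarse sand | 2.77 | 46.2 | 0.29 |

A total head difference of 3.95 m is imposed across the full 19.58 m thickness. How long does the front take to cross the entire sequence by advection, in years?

With flow normal to the layers, continuity requires the same specific discharge q through every layer.
Σ(b_i/K_i) = 8.47/995 + 8.34/0.000453 + 2.77/46.2 = 18411 d.
q = Δh / Σ(b_i/K_i) = 3.95 / 18411 = 0.0002145 m/day.
In each layer the seepage velocity is v_i = q/n_i, so the layer transit time is t_i = b_i·n_i / q:
  layer 1 (clean gravel): t_1 = 8.47 × 0.30 / 0.0002145 = 11843 d
  layer 2 (clay): t_2 = 8.34 × 0.05 / 0.0002145 = 1944 d
  layer 3 (coarse sand): t_3 = 2.77 × 0.29 / 0.0002145 = 3744 d
Total t = Σ t_i = 17531 days = 48.00 years.

48.0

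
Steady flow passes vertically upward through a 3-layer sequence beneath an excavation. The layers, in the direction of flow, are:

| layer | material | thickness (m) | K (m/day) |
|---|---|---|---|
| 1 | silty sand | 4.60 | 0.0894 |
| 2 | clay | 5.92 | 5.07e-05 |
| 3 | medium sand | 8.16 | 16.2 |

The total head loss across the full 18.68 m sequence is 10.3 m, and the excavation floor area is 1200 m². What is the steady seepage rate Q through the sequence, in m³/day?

0.106

Flow is perpendicular to layering, so the layers act in series and the equivalent K is the thickness-weighted harmonic mean.
Total thickness L = 4.60 + 5.92 + 8.16 = 18.68 m.
Σ(b_i/K_i) = 4.60/0.0894 + 5.92/5.07e-05 + 8.16/16.2 = 1.168e+05 d.
K_eq = L / Σ(b_i/K_i) = 18.68 / 1.168e+05 = 0.0001599 m/day.
Q = K_eq · A · (Δh/L) = 0.0001599 × 1200 × (10.3/18.68) = 0.1058 m³/day.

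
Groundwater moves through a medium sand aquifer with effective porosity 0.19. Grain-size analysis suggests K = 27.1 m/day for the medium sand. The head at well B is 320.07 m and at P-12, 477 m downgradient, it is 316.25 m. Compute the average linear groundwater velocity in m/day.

Hydraulic gradient i = (320.07 − 316.25) / 477 = 3.82 / 477 = 0.008008.
Darcy flux q = K · i = 27.10 × 0.008008 = 0.2170 m/day.
Seepage velocity v = q / n_e = 0.2170 / 0.19 = 1.142 m/day.

1.14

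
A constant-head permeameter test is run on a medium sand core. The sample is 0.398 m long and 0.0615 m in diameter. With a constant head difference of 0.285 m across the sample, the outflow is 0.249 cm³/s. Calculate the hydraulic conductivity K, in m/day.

Cross-sectional area A = π·(d/2)² = π × (0.0615/2)² = 0.002971 m².
Convert discharge: 0.249 cm³/s = 2.490e-07 m³/s.
Darcy's law rearranged: K = Q·L / (A·Δh) = 2.490e-07 × 0.398 / (0.002971 × 0.285) = 0.0001171 m/s = 10.11 m/day.

10.1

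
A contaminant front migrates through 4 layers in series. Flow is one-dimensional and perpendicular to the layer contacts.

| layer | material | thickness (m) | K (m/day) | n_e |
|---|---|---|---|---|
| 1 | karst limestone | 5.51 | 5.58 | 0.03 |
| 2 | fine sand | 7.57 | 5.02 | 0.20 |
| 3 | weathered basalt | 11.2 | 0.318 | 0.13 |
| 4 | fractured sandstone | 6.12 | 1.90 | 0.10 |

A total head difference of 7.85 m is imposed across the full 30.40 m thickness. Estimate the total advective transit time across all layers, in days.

19.5

With flow normal to the layers, continuity requires the same specific discharge q through every layer.
Σ(b_i/K_i) = 5.51/5.58 + 7.57/5.02 + 11.2/0.318 + 6.12/1.90 = 40.94 d.
q = Δh / Σ(b_i/K_i) = 7.85 / 40.94 = 0.1918 m/day.
In each layer the seepage velocity is v_i = q/n_i, so the layer transit time is t_i = b_i·n_i / q:
  layer 1 (karst limestone): t_1 = 5.51 × 0.03 / 0.1918 = 0.8620 d
  layer 2 (fine sand): t_2 = 7.57 × 0.20 / 0.1918 = 7.895 d
  layer 3 (weathered basalt): t_3 = 11.2 × 0.13 / 0.1918 = 7.593 d
  layer 4 (fractured sandstone): t_4 = 6.12 × 0.10 / 0.1918 = 3.191 d
Total t = Σ t_i = 19.54 days.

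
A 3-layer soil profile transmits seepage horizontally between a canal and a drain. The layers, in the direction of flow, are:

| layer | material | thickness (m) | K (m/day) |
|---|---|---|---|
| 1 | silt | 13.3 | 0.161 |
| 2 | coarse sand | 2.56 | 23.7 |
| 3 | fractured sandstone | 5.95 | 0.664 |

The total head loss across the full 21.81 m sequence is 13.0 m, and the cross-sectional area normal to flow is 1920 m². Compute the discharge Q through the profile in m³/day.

272

Flow is perpendicular to layering, so the layers act in series and the equivalent K is the thickness-weighted harmonic mean.
Total thickness L = 13.3 + 2.56 + 5.95 = 21.81 m.
Σ(b_i/K_i) = 13.3/0.161 + 2.56/23.7 + 5.95/0.664 = 91.68 d.
K_eq = L / Σ(b_i/K_i) = 21.81 / 91.68 = 0.2379 m/day.
Q = K_eq · A · (Δh/L) = 0.2379 × 1920 × (13.0/21.81) = 272.3 m³/day.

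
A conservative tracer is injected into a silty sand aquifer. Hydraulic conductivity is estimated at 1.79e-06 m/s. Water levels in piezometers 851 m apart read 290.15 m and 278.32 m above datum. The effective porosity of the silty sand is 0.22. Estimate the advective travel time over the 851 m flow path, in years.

238

Convert K: 1.79e-06 m/s × 86400 = 0.1547 m/day.
Hydraulic gradient i = (290.15 − 278.32) / 851 = 11.83 / 851 = 0.01390.
Darcy flux q = K · i = 0.1547 × 0.01390 = 0.002150 m/day.
Seepage velocity v = q / n_e = 0.002150 / 0.22 = 0.009772 m/day.
Travel time t = L / v = 851 / 0.009772 = 87082 days = 238.4 years.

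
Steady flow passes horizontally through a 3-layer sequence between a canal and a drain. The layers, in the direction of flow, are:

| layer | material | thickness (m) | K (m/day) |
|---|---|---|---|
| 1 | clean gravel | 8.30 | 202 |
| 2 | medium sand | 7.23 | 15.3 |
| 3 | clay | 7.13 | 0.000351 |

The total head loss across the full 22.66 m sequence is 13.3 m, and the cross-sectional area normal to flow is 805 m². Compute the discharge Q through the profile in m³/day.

Flow is perpendicular to layering, so the layers act in series and the equivalent K is the thickness-weighted harmonic mean.
Total thickness L = 8.30 + 7.23 + 7.13 = 22.66 m.
Σ(b_i/K_i) = 8.30/202 + 7.23/15.3 + 7.13/0.000351 = 20314 d.
K_eq = L / Σ(b_i/K_i) = 22.66 / 20314 = 0.001115 m/day.
Q = K_eq · A · (Δh/L) = 0.001115 × 805 × (13.3/22.66) = 0.5271 m³/day.

0.527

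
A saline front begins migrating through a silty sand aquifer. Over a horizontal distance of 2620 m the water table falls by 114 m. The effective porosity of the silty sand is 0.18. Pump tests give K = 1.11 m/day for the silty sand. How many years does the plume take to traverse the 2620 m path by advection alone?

26.7

Hydraulic gradient i = Δh / L = 114 / 2620 = 0.04351.
Darcy flux q = K · i = 1.110 × 0.04351 = 0.04830 m/day.
Seepage velocity v = q / n_e = 0.04830 / 0.18 = 0.2683 m/day.
Travel time t = L / v = 2620 / 0.2683 = 9764 days = 26.73 years.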